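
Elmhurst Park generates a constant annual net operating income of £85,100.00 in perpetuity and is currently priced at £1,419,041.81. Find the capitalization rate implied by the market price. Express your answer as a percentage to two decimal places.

6.00%

P = C/r ⇒ r = C/P = £85,100.00/£1,419,041.81 = 0.059970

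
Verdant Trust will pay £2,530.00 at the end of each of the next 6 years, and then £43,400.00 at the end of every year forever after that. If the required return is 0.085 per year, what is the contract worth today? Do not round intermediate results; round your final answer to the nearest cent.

£324483.13

PV of 6-year annuity: £2,530.00 × [1 − (1+0.085)^−6] / 0.085 = 11520.57554
Perpetuity value at year 6: £43,400.00 / 0.085 = 510588.23529
PV of perpetuity: 510588.23529 / (1+0.085)^6 = 312962.55214
Total PV = 11520.57554 + 312962.55214 = 324483.12767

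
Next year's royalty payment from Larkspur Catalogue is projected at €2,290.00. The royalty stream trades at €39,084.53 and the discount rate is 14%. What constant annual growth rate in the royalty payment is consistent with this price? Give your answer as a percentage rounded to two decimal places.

8.14%

P = D₁/(r−g) ⇒ g = r − D₁/P = 0.14 − €2,290.00/€39,084.53 = 0.081409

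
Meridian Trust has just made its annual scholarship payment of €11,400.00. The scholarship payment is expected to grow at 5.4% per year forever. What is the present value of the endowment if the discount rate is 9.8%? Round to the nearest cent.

D₁ = D₀ × (1 + g) = €11,400.00 × 1.054 = €12,015.6000
Growing perpetuity: P = D₁ / (r − g) = €12,015.6000 / (0.098 − 0.054) = €273,081.82

€273081.82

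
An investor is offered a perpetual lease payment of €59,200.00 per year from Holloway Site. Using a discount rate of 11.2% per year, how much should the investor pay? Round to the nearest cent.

Level perpetuity: PV = C / r = €59,200.00 / 0.112 = €528,571.43

€528571.43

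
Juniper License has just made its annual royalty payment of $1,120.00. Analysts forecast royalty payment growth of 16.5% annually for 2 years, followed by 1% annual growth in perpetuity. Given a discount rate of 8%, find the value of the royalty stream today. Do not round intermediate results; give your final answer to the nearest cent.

D_1 = 1304.80000
D_2 = 1520.09200
Terminal value at year 2: TV = D_2×(1+g_2)/(r−g_2) = 1535.29292/0.07 = 21932.75600
P_0 = D_1/(1+r)^1 + D_2/(1+r)^2 + TV/(1+r)^2
    = 1208.14815 + 1303.23388 + 18803.80316 = 21315.18519

$21315.19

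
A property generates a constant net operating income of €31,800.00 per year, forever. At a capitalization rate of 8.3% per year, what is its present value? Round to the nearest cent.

Level perpetuity: PV = C / r = €31,800.00 / 0.083 = €383,132.53

€383132.53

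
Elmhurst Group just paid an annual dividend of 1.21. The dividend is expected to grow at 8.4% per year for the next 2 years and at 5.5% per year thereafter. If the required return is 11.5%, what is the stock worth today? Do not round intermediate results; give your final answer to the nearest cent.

22.43

D_1 = 1.31164
D_2 = 1.42182
Terminal value at year 2: TV = D_2×(1+g_2)/(r−g_2) = 1.50002/0.06 = 25.00030
P_0 = D_1/(1+r)^1 + D_2/(1+r)^2 + TV/(1+r)^2
    = 1.17636 + 1.14365 + 20.10923 = 22.42924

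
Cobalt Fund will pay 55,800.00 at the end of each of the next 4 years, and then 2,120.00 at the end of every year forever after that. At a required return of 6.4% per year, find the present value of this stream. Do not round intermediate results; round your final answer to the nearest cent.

PV of 4-year annuity: 55,800.00 × [1 − (1+0.064)^−4] / 0.064 = 191594.98421
Perpetuity value at year 4: 2,120.00 / 0.064 = 33125.00000
PV of perpetuity: 33125.00000 / (1+0.064)^4 = 25845.76404
Total PV = 191594.98421 + 25845.76404 = 217440.74825

217440.75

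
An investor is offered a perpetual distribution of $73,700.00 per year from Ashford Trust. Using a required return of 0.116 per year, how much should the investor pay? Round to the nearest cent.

Level perpetuity: PV = C / r = $73,700.00 / 0.116 = $635,344.83

$635344.83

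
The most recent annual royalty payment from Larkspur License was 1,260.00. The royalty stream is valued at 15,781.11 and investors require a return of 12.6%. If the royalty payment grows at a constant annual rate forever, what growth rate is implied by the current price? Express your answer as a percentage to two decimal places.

4.27%

P = D₀(1+g)/(r−g) ⇒ P(r−g) = D₀(1+g) ⇒ g(P+D₀) = P·r − D₀
g = (P·r − D₀)/(P + D₀) = (15,781.11×0.126 − 1,260.00) / (15,781.11 + 1,260.00) = 0.042745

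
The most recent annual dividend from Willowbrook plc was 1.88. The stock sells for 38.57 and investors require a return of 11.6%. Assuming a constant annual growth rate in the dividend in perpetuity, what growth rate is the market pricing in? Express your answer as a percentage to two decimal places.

6.41%

P = D₀(1+g)/(r−g) ⇒ P(r−g) = D₀(1+g) ⇒ g(P+D₀) = P·r − D₀
g = (P·r − D₀)/(P + D₀) = (38.57×0.116 − 1.88) / (38.57 + 1.88) = 0.064132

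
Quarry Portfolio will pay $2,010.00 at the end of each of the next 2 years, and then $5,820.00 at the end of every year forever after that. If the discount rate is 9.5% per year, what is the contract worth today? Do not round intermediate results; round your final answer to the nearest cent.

PV of 2-year annuity: $2,010.00 × [1 − (1+0.095)^−2] / 0.095 = 3511.97848
Perpetuity value at year 2: $5,820.00 / 0.095 = 61263.15789
PV of perpetuity: 61263.15789 / (1+0.095)^2 = 51094.14557
Total PV = 3511.97848 + 51094.14557 = 54606.12405

$54606.12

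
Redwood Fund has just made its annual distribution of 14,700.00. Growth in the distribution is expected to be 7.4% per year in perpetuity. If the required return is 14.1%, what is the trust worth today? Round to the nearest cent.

D₁ = D₀ × (1 + g) = 14,700.00 × 1.074 = 15,787.8000
Growing perpetuity: P = D₁ / (r − g) = 15,787.8000 / (0.141 − 0.074) = 235,638.81

235638.81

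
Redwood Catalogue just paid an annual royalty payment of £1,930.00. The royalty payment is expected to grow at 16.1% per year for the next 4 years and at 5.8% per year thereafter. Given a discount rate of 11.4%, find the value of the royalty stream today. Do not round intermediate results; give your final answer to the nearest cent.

D_1 = 2240.73000
D_2 = 2601.48753
D_3 = 3020.32702
D_4 = 3506.59967
Terminal value at year 4: TV = D_4×(1+g_2)/(r−g_2) = 3709.98245/0.056 = 66249.68668
P_0 = D_1/(1+r)^1 + D_2/(1+r)^2 + D_3/(1+r)^3 + D_4/(1+r)^4 + TV/(1+r)^4
    = 2011.42729 + 2096.29002 + 2184.73314 + 2276.90769 + 43017.29179 = 51586.64993

£51586.65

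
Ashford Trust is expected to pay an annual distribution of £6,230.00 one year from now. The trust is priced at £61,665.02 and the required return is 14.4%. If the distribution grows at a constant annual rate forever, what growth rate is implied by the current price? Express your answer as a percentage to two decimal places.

4.30%

P = D₁/(r−g) ⇒ g = r − D₁/P = 0.144 − £6,230.00/£61,665.02 = 0.042970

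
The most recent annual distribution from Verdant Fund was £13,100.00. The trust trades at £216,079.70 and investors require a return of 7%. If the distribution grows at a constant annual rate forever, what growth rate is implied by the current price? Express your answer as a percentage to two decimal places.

P = D₀(1+g)/(r−g) ⇒ P(r−g) = D₀(1+g) ⇒ g(P+D₀) = P·r − D₀
g = (P·r − D₀)/(P + D₀) = (£216,079.70×0.07 − £13,100.00) / (£216,079.70 + £13,100.00) = 0.008838

0.88%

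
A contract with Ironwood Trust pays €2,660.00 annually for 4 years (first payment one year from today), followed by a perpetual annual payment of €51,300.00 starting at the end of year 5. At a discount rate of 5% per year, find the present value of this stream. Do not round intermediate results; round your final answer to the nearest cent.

€853524.97

PV of 4-year annuity: €2,660.00 × [1 − (1+0.05)^−4] / 0.05 = 9432.22834
Perpetuity value at year 4: €51,300.00 / 0.05 = 1026000.00000
PV of perpetuity: 1026000.00000 / (1+0.05)^4 = 844092.73914
Total PV = 9432.22834 + 844092.73914 = 853524.96748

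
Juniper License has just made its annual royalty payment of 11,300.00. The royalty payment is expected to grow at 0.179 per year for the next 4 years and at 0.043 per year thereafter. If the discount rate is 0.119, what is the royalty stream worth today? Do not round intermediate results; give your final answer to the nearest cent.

242702.94

D_1 = 13322.70000
D_2 = 15707.46330
D_3 = 18519.09923
D_4 = 21834.01799
Terminal value at year 4: TV = D_4×(1+g_2)/(r−g_2) = 22772.88077/0.076 = 299643.16798
P_0 = D_1/(1+r)^1 + D_2/(1+r)^2 + D_3/(1+r)^3 + D_4/(1+r)^4 + TV/(1+r)^4
    = 11905.89812 + 12544.28408 + 13216.89985 + 13925.58081 + 191110.27345 = 242702.93631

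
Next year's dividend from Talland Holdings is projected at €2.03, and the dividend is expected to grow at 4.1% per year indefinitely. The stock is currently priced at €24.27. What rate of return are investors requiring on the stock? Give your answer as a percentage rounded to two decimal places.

12.46%

P = D₁/(r − g) ⇒ r = D₁/P + g = €2.0300/€24.27 + 0.041 = 0.083642 + 0.041 = 0.124642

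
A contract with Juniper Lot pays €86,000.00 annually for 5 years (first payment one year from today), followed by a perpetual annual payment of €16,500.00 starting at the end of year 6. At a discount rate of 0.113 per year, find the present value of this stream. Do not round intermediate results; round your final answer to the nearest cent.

€400955.80

PV of 5-year annuity: €86,000.00 × [1 − (1+0.113)^−5] / 0.113 = 315462.96891
Perpetuity value at year 5: €16,500.00 / 0.113 = 146017.69912
PV of perpetuity: 146017.69912 / (1+0.113)^5 = 85492.82717
Total PV = 315462.96891 + 85492.82717 = 400955.79608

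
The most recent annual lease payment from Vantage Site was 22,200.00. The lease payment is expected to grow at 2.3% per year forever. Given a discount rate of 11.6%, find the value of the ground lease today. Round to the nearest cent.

244200.00

D₁ = D₀ × (1 + g) = 22,200.00 × 1.023 = 22,710.6000
Growing perpetuity: P = D₁ / (r − g) = 22,710.6000 / (0.116 − 0.023) = 244,200.00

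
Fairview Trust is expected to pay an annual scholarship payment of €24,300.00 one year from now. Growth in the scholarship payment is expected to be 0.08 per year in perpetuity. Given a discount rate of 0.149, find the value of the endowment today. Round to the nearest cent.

Growing perpetuity: P = D₁ / (r − g) = €24,300.0000 / (0.149 − 0.08) = €352,173.91

€352173.91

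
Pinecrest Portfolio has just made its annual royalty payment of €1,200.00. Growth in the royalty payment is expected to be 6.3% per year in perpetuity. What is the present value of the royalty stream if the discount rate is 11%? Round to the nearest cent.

€27140.43

D₁ = D₀ × (1 + g) = €1,200.00 × 1.063 = €1,275.6000
Growing perpetuity: P = D₁ / (r − g) = €1,275.6000 / (0.11 − 0.063) = €27,140.43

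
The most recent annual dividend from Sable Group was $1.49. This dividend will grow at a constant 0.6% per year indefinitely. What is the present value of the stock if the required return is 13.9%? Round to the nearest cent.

$11.27

D₁ = D₀ × (1 + g) = $1.49 × 1.006 = $1.4989
Growing perpetuity: P = D₁ / (r − g) = $1.4989 / (0.139 − 0.006) = $11.27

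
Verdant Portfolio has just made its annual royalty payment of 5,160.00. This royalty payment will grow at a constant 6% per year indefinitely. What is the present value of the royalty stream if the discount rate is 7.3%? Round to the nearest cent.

D₁ = D₀ × (1 + g) = 5,160.00 × 1.06 = 5,469.6000
Growing perpetuity: P = D₁ / (r − g) = 5,469.6000 / (0.073 − 0.06) = 420,738.46

420738.46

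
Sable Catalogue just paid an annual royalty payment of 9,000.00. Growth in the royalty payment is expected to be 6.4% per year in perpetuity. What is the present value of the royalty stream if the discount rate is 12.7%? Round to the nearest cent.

152000.00

D₁ = D₀ × (1 + g) = 9,000.00 × 1.064 = 9,576.0000
Growing perpetuity: P = D₁ / (r − g) = 9,576.0000 / (0.127 − 0.064) = 152,000.00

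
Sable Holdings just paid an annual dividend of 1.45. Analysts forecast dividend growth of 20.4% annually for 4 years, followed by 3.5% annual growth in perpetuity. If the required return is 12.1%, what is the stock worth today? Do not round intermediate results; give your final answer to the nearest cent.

D_1 = 1.74580
D_2 = 2.10194
D_3 = 2.53074
D_4 = 3.04701
Terminal value at year 4: TV = D_4×(1+g_2)/(r−g_2) = 3.15366/0.086 = 36.67042
P_0 = D_1/(1+r)^1 + D_2/(1+r)^2 + D_3/(1+r)^3 + D_4/(1+r)^4 + TV/(1+r)^4
    = 1.55736 + 1.67267 + 1.79651 + 1.92953 + 23.22167 = 30.17774

30.18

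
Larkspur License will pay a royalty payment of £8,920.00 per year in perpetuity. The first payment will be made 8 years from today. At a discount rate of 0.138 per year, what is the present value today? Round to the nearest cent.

£26151.10

Value at end of year 7: C / r = £8,920.00 / 0.138 = £64,637.6812
Discount to today: PV = £64,637.6812 / (1 + 0.138)^7 = £64,637.6812 / 2.471700 = £26,151.10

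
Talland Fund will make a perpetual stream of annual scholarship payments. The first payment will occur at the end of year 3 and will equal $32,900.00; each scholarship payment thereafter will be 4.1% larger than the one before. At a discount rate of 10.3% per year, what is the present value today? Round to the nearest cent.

Value at end of year 2: C₁ / (r − g) = $32,900.00 / (0.103 − 0.041) = $530,645.1613
Discount to today: PV = $530,645.1613 / (1 + 0.103)^2 = $530,645.1613 / 1.216609 = $436,167.38

$436167.38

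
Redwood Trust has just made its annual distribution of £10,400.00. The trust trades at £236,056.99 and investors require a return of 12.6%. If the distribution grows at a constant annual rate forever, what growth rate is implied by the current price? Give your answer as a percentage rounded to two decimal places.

7.85%

P = D₀(1+g)/(r−g) ⇒ P(r−g) = D₀(1+g) ⇒ g(P+D₀) = P·r − D₀
g = (P·r − D₀)/(P + D₀) = (£236,056.99×0.126 − £10,400.00) / (£236,056.99 + £10,400.00) = 0.078485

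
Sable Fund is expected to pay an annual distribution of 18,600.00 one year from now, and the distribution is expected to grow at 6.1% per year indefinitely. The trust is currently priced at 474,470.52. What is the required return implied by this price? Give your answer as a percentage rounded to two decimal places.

P = D₁/(r − g) ⇒ r = D₁/P + g = 18,600.0000/474,470.52 + 0.061 = 0.039202 + 0.061 = 0.100202

10.02%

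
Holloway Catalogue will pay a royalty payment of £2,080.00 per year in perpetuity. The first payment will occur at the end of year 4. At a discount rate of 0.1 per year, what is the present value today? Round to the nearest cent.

£15627.35

Value at end of year 3: C / r = £2,080.00 / 0.1 = £20,800.0000
Discount to today: PV = £20,800.0000 / (1 + 0.1)^3 = £20,800.0000 / 1.331000 = £15,627.35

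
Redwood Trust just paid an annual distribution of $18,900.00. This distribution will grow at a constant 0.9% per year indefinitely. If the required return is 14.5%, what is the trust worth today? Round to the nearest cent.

D₁ = D₀ × (1 + g) = $18,900.00 × 1.009 = $19,070.1000
Growing perpetuity: P = D₁ / (r − g) = $19,070.1000 / (0.145 − 0.009) = $140,221.32

$140221.32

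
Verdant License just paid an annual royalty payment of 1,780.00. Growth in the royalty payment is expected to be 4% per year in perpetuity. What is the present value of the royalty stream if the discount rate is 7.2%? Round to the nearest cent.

D₁ = D₀ × (1 + g) = 1,780.00 × 1.04 = 1,851.2000
Growing perpetuity: P = D₁ / (r − g) = 1,851.2000 / (0.072 − 0.04) = 57,850.00

57850.00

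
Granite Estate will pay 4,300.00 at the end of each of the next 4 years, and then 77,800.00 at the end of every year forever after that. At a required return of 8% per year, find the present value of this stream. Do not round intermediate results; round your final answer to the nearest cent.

PV of 4-year annuity: 4,300.00 × [1 − (1+0.08)^−4] / 0.08 = 14242.14541
Perpetuity value at year 4: 77,800.00 / 0.08 = 972500.00000
PV of perpetuity: 972500.00000 / (1+0.08)^4 = 714816.53184
Total PV = 14242.14541 + 714816.53184 = 729058.67726

729058.68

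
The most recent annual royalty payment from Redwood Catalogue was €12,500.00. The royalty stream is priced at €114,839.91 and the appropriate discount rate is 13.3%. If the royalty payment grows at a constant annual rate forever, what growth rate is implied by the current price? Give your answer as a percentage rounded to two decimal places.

2.18%

P = D₀(1+g)/(r−g) ⇒ P(r−g) = D₀(1+g) ⇒ g(P+D₀) = P·r − D₀
g = (P·r − D₀)/(P + D₀) = (€114,839.91×0.133 − €12,500.00) / (€114,839.91 + €12,500.00) = 0.021782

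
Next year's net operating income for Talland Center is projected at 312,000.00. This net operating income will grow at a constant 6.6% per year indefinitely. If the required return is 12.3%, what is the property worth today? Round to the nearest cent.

5473684.21

Growing perpetuity: P = D₁ / (r − g) = 312,000.0000 / (0.123 − 0.066) = 5,473,684.21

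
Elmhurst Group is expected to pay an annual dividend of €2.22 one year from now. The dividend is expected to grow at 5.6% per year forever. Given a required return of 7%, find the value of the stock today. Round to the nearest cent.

€158.57

Growing perpetuity: P = D₁ / (r − g) = €2.2200 / (0.07 − 0.056) = €158.57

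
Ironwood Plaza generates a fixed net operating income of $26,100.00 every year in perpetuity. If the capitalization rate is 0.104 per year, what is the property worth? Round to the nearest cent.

$250961.54

Level perpetuity: PV = C / r = $26,100.00 / 0.104 = $250,961.54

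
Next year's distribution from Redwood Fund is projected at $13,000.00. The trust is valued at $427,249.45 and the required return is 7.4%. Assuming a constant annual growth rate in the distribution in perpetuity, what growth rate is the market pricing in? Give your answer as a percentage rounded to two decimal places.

4.36%

P = D₁/(r−g) ⇒ g = r − D₁/P = 0.074 − $13,000.00/$427,249.45 = 0.043573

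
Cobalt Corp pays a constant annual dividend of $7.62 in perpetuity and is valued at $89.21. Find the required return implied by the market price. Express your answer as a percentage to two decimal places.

8.54%

P = C/r ⇒ r = C/P = $7.62/$89.21 = 0.085416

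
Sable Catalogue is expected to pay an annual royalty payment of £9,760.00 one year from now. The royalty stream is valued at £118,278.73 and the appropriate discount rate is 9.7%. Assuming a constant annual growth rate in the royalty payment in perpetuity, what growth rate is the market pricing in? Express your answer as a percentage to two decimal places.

1.45%

P = D₁/(r−g) ⇒ g = r − D₁/P = 0.097 − £9,760.00/£118,278.73 = 0.014483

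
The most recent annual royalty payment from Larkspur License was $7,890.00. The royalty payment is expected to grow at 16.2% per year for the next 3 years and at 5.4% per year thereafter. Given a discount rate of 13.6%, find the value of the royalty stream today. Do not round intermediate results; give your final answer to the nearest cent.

D_1 = 9168.18000
D_2 = 10653.42516
D_3 = 12379.28004
Terminal value at year 3: TV = D_3×(1+g_2)/(r−g_2) = 13047.76116/0.082 = 159119.03851
P_0 = D_1/(1+r)^1 + D_2/(1+r)^2 + D_3/(1+r)^3 + TV/(1+r)^3
    = 8070.58099 + 8255.29499 + 8444.23660 + 108539.33383 = 133309.44640

$133309.45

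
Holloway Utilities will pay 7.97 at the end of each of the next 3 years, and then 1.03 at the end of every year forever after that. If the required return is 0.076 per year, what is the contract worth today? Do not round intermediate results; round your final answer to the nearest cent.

31.57

PV of 3-year annuity: 7.97 × [1 − (1+0.076)^−3] / 0.076 = 20.68862
Perpetuity value at year 3: 1.03 / 0.076 = 13.55263
PV of perpetuity: 13.55263 / (1+0.076)^3 = 10.87895
Total PV = 20.68862 + 10.87895 = 31.56756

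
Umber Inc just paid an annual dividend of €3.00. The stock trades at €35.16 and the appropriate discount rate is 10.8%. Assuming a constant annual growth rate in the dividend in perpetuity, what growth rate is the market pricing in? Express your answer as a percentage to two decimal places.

P = D₀(1+g)/(r−g) ⇒ P(r−g) = D₀(1+g) ⇒ g(P+D₀) = P·r − D₀
g = (P·r − D₀)/(P + D₀) = (€35.16×0.108 − €3.00) / (€35.16 + €3.00) = 0.020893

2.09%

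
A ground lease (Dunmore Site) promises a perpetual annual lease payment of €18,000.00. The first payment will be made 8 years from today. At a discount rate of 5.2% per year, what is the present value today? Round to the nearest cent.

Value at end of year 7: C / r = €18,000.00 / 0.052 = €346,153.8462
Discount to today: PV = €346,153.8462 / (1 + 0.052)^7 = €346,153.8462 / 1.425969 = €242,749.86

€242749.86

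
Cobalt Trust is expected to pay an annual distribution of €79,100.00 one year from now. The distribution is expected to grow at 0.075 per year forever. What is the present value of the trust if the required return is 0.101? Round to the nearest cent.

Growing perpetuity: P = D₁ / (r − g) = €79,100.0000 / (0.101 − 0.075) = €3,042,307.69

€3042307.69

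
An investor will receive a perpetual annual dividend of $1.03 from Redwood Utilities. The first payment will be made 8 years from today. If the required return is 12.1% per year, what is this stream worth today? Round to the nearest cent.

$3.83

Value at end of year 7: C / r = $1.03 / 0.121 = $8.5124
Discount to today: PV = $8.5124 / (1 + 0.121)^7 = $8.5124 / 2.224535 = $3.83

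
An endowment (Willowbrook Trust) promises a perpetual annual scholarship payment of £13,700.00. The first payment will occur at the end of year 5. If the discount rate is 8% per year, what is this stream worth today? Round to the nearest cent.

£125873.86

Value at end of year 4: C / r = £13,700.00 / 0.08 = £171,250.0000
Discount to today: PV = £171,250.0000 / (1 + 0.08)^4 = £171,250.0000 / 1.360489 = £125,873.86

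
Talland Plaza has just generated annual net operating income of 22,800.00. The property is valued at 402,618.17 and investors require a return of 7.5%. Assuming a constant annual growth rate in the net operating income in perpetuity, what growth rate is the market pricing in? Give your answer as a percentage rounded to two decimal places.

P = D₀(1+g)/(r−g) ⇒ P(r−g) = D₀(1+g) ⇒ g(P+D₀) = P·r − D₀
g = (P·r − D₀)/(P + D₀) = (402,618.17×0.075 − 22,800.00) / (402,618.17 + 22,800.00) = 0.017386

1.74%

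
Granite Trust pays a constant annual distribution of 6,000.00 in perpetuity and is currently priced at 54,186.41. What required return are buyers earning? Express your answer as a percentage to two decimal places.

11.07%

P = C/r ⇒ r = C/P = 6,000.00/54,186.41 = 0.110729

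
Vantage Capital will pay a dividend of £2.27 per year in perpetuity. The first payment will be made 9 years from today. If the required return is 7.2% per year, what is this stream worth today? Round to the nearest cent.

£18.08

Value at end of year 8: C / r = £2.27 / 0.072 = £31.5278
Discount to today: PV = £31.5278 / (1 + 0.072)^8 = £31.5278 / 1.744047 = £18.08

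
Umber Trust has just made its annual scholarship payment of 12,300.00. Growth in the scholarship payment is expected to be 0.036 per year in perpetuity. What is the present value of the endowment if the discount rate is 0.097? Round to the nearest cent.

D₁ = D₀ × (1 + g) = 12,300.00 × 1.036 = 12,742.8000
Growing perpetuity: P = D₁ / (r − g) = 12,742.8000 / (0.097 − 0.036) = 208,898.36

208898.36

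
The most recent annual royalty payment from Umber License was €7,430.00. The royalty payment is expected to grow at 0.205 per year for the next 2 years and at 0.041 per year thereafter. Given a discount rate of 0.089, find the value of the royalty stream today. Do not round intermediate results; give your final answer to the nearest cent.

D_1 = 8953.15000
D_2 = 10788.54575
Terminal value at year 2: TV = D_2×(1+g_2)/(r−g_2) = 11230.87613/0.048 = 233976.58595
P_0 = D_1/(1+r)^1 + D_2/(1+r)^2 + TV/(1+r)^2
    = 8221.44169 + 9097.18754 + 197295.25487 = 214613.88411

€214613.88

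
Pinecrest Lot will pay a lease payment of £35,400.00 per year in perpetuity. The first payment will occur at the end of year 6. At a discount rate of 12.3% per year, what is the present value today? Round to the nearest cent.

£161138.52

Value at end of year 5: C / r = £35,400.00 / 0.123 = £287,804.8780
Discount to today: PV = £287,804.8780 / (1 + 0.123)^5 = £287,804.8780 / 1.786071 = £161,138.52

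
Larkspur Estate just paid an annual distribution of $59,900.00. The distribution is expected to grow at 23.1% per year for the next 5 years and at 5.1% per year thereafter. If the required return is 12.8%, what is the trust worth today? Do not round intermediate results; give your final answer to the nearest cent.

D_1 = 73736.90000
D_2 = 90770.12390
D_3 = 111738.02252
D_4 = 137549.50572
D_5 = 169323.44155
Terminal value at year 5: TV = D_5×(1+g_2)/(r−g_2) = 177958.93706/0.077 = 2311155.02681
P_0 = D_1/(1+r)^1 + D_2/(1+r)^2 + D_3/(1+r)^3 + D_4/(1+r)^4 + D_5/(1+r)^5 + TV/(1+r)^5
    = 65369.59220 + 71338.62411 + 77852.70060 + 84961.59082 + 92719.60842 + 1265562.44737 = 1657804.56352

$1657804.56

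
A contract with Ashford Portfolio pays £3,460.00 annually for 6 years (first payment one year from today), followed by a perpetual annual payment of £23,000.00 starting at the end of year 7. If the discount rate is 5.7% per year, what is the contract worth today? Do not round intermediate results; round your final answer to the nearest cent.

£306511.89

PV of 6-year annuity: £3,460.00 × [1 − (1+0.057)^−6] / 0.057 = 17175.49766
Perpetuity value at year 6: £23,000.00 / 0.057 = 403508.77193
PV of perpetuity: 403508.77193 / (1+0.057)^6 = 289336.38864
Total PV = 17175.49766 + 289336.38864 = 306511.88630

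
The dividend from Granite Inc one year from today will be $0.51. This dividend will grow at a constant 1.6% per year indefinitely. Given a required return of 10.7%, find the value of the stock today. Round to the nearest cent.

Growing perpetuity: P = D₁ / (r − g) = $0.5100 / (0.107 − 0.016) = $5.60

$5.60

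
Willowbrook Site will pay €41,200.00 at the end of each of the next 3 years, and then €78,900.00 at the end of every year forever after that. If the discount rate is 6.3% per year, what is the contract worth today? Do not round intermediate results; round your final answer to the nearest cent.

PV of 3-year annuity: €41,200.00 × [1 − (1+0.063)^−3] / 0.063 = 109519.66950
Perpetuity value at year 3: €78,900.00 / 0.063 = 1252380.95238
PV of perpetuity: 1252380.95238 / (1+0.063)^3 = 1042645.46881
Total PV = 109519.66950 + 1042645.46881 = 1152165.13830

€1152165.14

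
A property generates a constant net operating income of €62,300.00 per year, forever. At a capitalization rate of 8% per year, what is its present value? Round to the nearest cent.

€778750.00

Level perpetuity: PV = C / r = €62,300.00 / 0.08 = €778,750.00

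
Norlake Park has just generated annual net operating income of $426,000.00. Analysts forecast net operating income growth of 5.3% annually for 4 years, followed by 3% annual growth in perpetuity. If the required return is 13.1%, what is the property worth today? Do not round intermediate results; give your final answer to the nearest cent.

$4694067.80

D_1 = 448578.00000
D_2 = 472352.63400
D_3 = 497387.32360
D_4 = 523748.85175
Terminal value at year 4: TV = D_4×(1+g_2)/(r−g_2) = 539461.31731/0.101 = 5341201.16144
P_0 = D_1/(1+r)^1 + D_2/(1+r)^2 + D_3/(1+r)^3 + D_4/(1+r)^4 + TV/(1+r)^4
    = 396620.68966 + 369267.53864 + 343800.81184 + 320090.41102 + 3264288.35005 = 4694067.80122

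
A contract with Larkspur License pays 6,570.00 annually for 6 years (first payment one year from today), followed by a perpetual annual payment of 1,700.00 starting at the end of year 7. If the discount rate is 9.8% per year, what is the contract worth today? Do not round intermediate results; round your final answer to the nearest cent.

38681.95

PV of 6-year annuity: 6,570.00 × [1 − (1+0.098)^−6] / 0.098 = 28782.55290
Perpetuity value at year 6: 1,700.00 / 0.098 = 17346.93878
PV of perpetuity: 17346.93878 / (1+0.098)^6 = 9899.39845
Total PV = 28782.55290 + 9899.39845 = 38681.95135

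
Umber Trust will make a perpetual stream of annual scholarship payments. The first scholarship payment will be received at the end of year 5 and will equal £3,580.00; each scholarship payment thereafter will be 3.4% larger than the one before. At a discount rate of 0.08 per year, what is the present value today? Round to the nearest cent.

£57204.50

Value at end of year 4: C₁ / (r − g) = £3,580.00 / (0.08 − 0.034) = £77,826.0870
Discount to today: PV = £77,826.0870 / (1 + 0.08)^4 = £77,826.0870 / 1.360489 = £57,204.50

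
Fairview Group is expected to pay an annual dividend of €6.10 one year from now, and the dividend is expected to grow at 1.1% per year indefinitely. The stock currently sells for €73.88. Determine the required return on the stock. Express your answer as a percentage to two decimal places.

9.36%

P = D₁/(r − g) ⇒ r = D₁/P + g = €6.1000/€73.88 + 0.011 = 0.082566 + 0.011 = 0.093566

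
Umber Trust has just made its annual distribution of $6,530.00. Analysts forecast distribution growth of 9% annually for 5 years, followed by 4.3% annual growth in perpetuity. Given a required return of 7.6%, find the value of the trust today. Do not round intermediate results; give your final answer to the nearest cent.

$254115.01

D_1 = 7117.70000
D_2 = 7758.29300
D_3 = 8456.53937
D_4 = 9217.62791
D_5 = 10047.21443
Terminal value at year 5: TV = D_5×(1+g_2)/(r−g_2) = 10479.24465/0.033 = 317552.86805
P_0 = D_1/(1+r)^1 + D_2/(1+r)^2 + D_3/(1+r)^3 + D_4/(1+r)^4 + D_5/(1+r)^5 + TV/(1+r)^5
    = 6614.96283 + 6701.03111 + 6788.21925 + 6876.54181 + 6966.01354 + 220168.24616 = 254115.01470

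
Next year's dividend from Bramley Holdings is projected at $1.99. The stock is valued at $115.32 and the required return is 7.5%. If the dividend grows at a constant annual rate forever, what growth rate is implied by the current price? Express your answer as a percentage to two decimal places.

5.77%

P = D₁/(r−g) ⇒ g = r − D₁/P = 0.075 − $1.99/$115.32 = 0.057744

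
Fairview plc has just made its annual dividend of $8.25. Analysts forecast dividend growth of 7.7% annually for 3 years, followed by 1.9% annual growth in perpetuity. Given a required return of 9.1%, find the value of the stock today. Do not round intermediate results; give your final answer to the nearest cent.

$136.44

D_1 = 8.88525
D_2 = 9.56941
D_3 = 10.30626
Terminal value at year 3: TV = D_3×(1+g_2)/(r−g_2) = 10.50208/0.072 = 145.86220
P_0 = D_1/(1+r)^1 + D_2/(1+r)^2 + D_3/(1+r)^3 + TV/(1+r)^3
    = 8.14413 + 8.03963 + 7.93646 + 112.32295 = 136.44317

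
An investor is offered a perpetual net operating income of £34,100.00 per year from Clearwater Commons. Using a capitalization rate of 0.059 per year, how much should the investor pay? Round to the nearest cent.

Level perpetuity: PV = C / r = £34,100.00 / 0.059 = £577,966.10

£577966.10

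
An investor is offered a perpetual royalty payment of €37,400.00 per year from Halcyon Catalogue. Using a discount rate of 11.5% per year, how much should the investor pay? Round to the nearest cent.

Level perpetuity: PV = C / r = €37,400.00 / 0.115 = €325,217.39

€325217.39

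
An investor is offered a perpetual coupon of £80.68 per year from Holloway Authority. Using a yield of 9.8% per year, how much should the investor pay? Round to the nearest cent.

Level perpetuity: PV = C / r = £80.68 / 0.098 = £823.27

£823.27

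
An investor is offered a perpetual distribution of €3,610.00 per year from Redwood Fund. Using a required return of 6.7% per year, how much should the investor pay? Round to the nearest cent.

€53880.60

Level perpetuity: PV = C / r = €3,610.00 / 0.067 = €53,880.60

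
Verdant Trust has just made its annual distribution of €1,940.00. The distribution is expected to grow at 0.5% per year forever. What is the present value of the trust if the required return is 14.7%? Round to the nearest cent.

D₁ = D₀ × (1 + g) = €1,940.00 × 1.005 = €1,949.7000
Growing perpetuity: P = D₁ / (r − g) = €1,949.7000 / (0.147 − 0.005) = €13,730.28

€13730.28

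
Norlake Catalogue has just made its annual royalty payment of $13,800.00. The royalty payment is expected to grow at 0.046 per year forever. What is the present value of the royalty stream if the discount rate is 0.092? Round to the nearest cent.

$313800.00

D₁ = D₀ × (1 + g) = $13,800.00 × 1.046 = $14,434.8000
Growing perpetuity: P = D₁ / (r − g) = $14,434.8000 / (0.092 − 0.046) = $313,800.00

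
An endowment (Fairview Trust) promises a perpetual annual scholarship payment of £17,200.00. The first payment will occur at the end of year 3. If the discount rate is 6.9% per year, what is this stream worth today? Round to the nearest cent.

£218134.29

Value at end of year 2: C / r = £17,200.00 / 0.069 = £249,275.3623
Discount to today: PV = £249,275.3623 / (1 + 0.069)^2 = £249,275.3623 / 1.142761 = £218,134.29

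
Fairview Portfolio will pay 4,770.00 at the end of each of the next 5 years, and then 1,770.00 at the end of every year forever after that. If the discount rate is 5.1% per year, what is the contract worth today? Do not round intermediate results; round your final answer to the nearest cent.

47658.49

PV of 5-year annuity: 4,770.00 × [1 − (1+0.051)^−5] / 0.051 = 20594.64092
Perpetuity value at year 5: 1,770.00 / 0.051 = 34705.88235
PV of perpetuity: 34705.88235 / (1+0.051)^5 = 27063.84579
Total PV = 20594.64092 + 27063.84579 = 47658.48670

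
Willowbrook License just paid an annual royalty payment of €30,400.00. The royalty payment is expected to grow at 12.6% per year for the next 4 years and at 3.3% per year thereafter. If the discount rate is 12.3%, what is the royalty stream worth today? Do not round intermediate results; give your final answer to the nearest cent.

€475082.18

D_1 = 34230.40000
D_2 = 38543.43040
D_3 = 43399.90263
D_4 = 48868.29036
Terminal value at year 4: TV = D_4×(1+g_2)/(r−g_2) = 50480.94394/0.09 = 560899.37715
P_0 = D_1/(1+r)^1 + D_2/(1+r)^2 + D_3/(1+r)^3 + D_4/(1+r)^4 + TV/(1+r)^4
    = 30481.21104 + 30562.63903 + 30644.28455 + 30726.14818 + 352667.90075 = 475082.18356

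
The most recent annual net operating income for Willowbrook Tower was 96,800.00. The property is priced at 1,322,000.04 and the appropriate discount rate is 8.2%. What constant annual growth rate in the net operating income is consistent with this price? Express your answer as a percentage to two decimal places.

0.82%

P = D₀(1+g)/(r−g) ⇒ P(r−g) = D₀(1+g) ⇒ g(P+D₀) = P·r − D₀
g = (P·r − D₀)/(P + D₀) = (1,322,000.04×0.082 − 96,800.00) / (1,322,000.04 + 96,800.00) = 0.008179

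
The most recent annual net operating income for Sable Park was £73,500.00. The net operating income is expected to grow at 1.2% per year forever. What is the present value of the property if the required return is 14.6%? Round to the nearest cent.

D₁ = D₀ × (1 + g) = £73,500.00 × 1.012 = £74,382.0000
Growing perpetuity: P = D₁ / (r − g) = £74,382.0000 / (0.146 − 0.012) = £555,089.55

£555089.55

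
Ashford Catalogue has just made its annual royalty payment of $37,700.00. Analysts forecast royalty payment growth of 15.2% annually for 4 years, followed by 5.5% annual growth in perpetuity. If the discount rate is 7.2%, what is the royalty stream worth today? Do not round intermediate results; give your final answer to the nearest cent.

$3301264.78

D_1 = 43430.40000
D_2 = 50031.82080
D_3 = 57636.65756
D_4 = 66397.42951
Terminal value at year 4: TV = D_4×(1+g_2)/(r−g_2) = 70049.28813/0.017 = 4120546.36083
P_0 = D_1/(1+r)^1 + D_2/(1+r)^2 + D_3/(1+r)^3 + D_4/(1+r)^4 + TV/(1+r)^4
    = 40513.43284 + 43536.82335 + 46785.84001 + 50277.32061 + 3120151.36737 = 3301264.78417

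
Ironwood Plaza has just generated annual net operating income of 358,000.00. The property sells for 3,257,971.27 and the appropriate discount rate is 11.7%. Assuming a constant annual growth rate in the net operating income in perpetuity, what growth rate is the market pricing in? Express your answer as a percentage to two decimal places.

P = D₀(1+g)/(r−g) ⇒ P(r−g) = D₀(1+g) ⇒ g(P+D₀) = P·r − D₀
g = (P·r − D₀)/(P + D₀) = (3,257,971.27×0.117 − 358,000.00) / (3,257,971.27 + 358,000.00) = 0.006411

0.64%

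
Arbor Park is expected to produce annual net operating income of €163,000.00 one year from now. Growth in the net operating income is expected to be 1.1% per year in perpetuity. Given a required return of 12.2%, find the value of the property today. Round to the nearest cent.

Growing perpetuity: P = D₁ / (r − g) = €163,000.0000 / (0.122 − 0.011) = €1,468,468.47

€1468468.47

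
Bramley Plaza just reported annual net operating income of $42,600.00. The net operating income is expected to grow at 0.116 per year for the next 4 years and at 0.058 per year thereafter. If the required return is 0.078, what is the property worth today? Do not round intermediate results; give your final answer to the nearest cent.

D_1 = 47541.60000
D_2 = 53056.42560
D_3 = 59210.97097
D_4 = 66079.44360
Terminal value at year 4: TV = D_4×(1+g_2)/(r−g_2) = 69912.05133/0.02 = 3495602.56655
P_0 = D_1/(1+r)^1 + D_2/(1+r)^2 + D_3/(1+r)^3 + D_4/(1+r)^4 + TV/(1+r)^4
    = 44101.66976 + 45656.27407 + 47265.67891 + 48931.81602 + 2588493.06720 = 2774448.50595

$2774448.51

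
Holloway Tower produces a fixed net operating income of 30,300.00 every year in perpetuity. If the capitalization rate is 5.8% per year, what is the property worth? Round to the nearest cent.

522413.79

Level perpetuity: PV = C / r = 30,300.00 / 0.058 = 522,413.79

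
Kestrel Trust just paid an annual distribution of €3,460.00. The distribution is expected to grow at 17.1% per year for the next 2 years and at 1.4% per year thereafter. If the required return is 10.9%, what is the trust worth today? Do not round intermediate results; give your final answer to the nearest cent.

€48686.84

D_1 = 4051.66000
D_2 = 4744.49386
Terminal value at year 2: TV = D_2×(1+g_2)/(r−g_2) = 4810.91677/0.095 = 50641.22920
P_0 = D_1/(1+r)^1 + D_2/(1+r)^2 + TV/(1+r)^2
    = 3653.43553 + 3857.68530 + 41175.71472 = 48686.83556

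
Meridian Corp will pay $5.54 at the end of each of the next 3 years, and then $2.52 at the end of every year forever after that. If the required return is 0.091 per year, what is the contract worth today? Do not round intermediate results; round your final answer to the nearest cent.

$35.32

PV of 3-year annuity: $5.54 × [1 − (1+0.091)^−3] / 0.091 = 13.99842
Perpetuity value at year 3: $2.52 / 0.091 = 27.69231
PV of perpetuity: 27.69231 / (1+0.091)^3 = 21.32480
Total PV = 13.99842 + 21.32480 = 35.32321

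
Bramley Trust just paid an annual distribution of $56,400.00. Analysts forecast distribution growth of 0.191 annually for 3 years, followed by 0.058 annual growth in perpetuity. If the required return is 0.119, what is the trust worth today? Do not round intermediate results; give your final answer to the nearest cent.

D_1 = 67172.40000
D_2 = 80002.32840
D_3 = 95282.77312
Terminal value at year 3: TV = D_3×(1+g_2)/(r−g_2) = 100809.17397/0.061 = 1652609.40927
P_0 = D_1/(1+r)^1 + D_2/(1+r)^2 + D_3/(1+r)^3 + TV/(1+r)^3
    = 60028.95442 + 63891.40726 + 68002.38252 + 1179451.15913 = 1371373.90333

$1371373.90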